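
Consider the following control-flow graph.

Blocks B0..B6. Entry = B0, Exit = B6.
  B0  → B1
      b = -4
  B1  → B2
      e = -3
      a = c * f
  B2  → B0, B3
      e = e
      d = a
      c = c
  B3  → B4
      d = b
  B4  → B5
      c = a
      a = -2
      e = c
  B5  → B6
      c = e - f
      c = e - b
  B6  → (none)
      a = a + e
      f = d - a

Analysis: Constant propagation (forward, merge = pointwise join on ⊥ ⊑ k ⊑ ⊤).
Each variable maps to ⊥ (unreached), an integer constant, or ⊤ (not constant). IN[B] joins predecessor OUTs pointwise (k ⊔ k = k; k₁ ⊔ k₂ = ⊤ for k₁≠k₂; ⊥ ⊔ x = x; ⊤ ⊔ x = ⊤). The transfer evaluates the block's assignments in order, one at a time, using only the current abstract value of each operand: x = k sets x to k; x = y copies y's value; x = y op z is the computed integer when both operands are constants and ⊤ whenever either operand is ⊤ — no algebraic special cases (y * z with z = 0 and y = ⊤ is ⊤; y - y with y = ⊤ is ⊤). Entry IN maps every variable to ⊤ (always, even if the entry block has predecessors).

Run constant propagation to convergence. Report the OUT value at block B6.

Answer: {a: ⊤, b: -4, c: ⊤, d: -4, e: ⊤, f: ⊤}

Derivation:
Per-block solution:
  B0:  IN=(all ⊤)  OUT={b:-4; rest ⊤}
  B1:  IN={b:-4; rest ⊤}  OUT={b:-4, e:-3; rest ⊤}
  B2:  IN={b:-4, e:-3; rest ⊤}  OUT={b:-4, e:-3; rest ⊤}
  B3:  IN={b:-4, e:-3; rest ⊤}  OUT={b:-4, d:-4, e:-3; rest ⊤}
  B4:  IN={b:-4, d:-4, e:-3; rest ⊤}  OUT={a:-2, b:-4, d:-4; rest ⊤}
  B5:  IN={a:-2, b:-4, d:-4; rest ⊤}  OUT={a:-2, b:-4, d:-4; rest ⊤}
  B6:  IN={a:-2, b:-4, d:-4; rest ⊤}  OUT={b:-4, d:-4; rest ⊤}

Merge at B6: IN[B6] = OUT[B5] = {a: -2, b: -4, c: ⊤, d: -4, e: ⊤, f: ⊤}
Applying B6's transfer function to that IN value gives OUT[B6] (row B6 above).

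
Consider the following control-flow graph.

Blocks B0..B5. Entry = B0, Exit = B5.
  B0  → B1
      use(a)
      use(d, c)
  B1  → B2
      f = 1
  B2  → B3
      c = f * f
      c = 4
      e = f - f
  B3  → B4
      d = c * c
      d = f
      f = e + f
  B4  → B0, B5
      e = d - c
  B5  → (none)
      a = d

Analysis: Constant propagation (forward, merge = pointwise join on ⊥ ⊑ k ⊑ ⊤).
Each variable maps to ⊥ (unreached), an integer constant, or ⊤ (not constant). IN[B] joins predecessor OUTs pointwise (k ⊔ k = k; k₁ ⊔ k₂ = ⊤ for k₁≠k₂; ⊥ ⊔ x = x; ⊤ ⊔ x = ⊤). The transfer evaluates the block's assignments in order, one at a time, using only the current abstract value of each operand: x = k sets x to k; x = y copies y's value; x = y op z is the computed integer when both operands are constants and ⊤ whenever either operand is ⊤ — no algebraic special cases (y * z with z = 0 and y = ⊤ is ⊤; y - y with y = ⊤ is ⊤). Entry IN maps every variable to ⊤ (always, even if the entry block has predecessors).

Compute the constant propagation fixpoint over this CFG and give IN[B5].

Answer: {a: ⊤, b: ⊤, c: 4, d: 1, e: -3, f: 1}

Trace:
Converged values:
  B0:  IN=(all ⊤)  OUT=(all ⊤)
  B1:  IN=(all ⊤)  OUT={f:1; rest ⊤}
  B2:  IN={f:1; rest ⊤}  OUT={c:4, e:0, f:1; rest ⊤}
  B3:  IN={c:4, e:0, f:1; rest ⊤}  OUT={c:4, d:1, e:0, f:1; rest ⊤}
  B4:  IN={c:4, d:1, e:0, f:1; rest ⊤}  OUT={c:4, d:1, e:-3, f:1; rest ⊤}
  B5:  IN={c:4, d:1, e:-3, f:1; rest ⊤}  OUT={a:1, c:4, d:1, e:-3, f:1; rest ⊤}

Merge at B5: IN[B5] = OUT[B4] = {a: ⊤, b: ⊤, c: 4, d: 1, e: -3, f: 1}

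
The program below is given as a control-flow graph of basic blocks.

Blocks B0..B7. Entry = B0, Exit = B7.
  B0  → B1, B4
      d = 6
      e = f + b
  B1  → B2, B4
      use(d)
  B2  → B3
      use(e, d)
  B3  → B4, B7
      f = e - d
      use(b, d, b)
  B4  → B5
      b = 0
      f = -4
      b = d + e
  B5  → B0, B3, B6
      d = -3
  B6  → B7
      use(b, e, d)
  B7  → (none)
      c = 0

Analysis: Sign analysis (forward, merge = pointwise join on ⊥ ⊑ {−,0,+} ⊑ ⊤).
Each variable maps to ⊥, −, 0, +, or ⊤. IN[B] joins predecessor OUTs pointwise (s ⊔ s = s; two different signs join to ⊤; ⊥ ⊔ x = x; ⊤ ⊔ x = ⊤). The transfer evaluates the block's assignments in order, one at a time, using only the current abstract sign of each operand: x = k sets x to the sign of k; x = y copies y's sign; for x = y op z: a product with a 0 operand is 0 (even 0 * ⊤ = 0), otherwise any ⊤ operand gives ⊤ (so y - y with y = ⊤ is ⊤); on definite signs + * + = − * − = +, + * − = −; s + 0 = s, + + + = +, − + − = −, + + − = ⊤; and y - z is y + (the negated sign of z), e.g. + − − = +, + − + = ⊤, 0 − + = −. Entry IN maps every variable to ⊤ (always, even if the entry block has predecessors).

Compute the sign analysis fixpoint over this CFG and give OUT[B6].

Answer: {a: ⊤, b: ⊤, c: ⊤, d: -, e: ⊤, f: -}

Working:
Fixpoint table:
  B0:  IN=(all ⊤)  OUT={d:+; rest ⊤}
  B1:  IN={d:+; rest ⊤}  OUT={d:+; rest ⊤}
  B2:  IN={d:+; rest ⊤}  OUT={d:+; rest ⊤}
  B3:  IN=(all ⊤)  OUT=(all ⊤)
  B4:  IN=(all ⊤)  OUT={f:-; rest ⊤}
  B5:  IN={f:-; rest ⊤}  OUT={d:-, f:-; rest ⊤}
  B6:  IN={d:-, f:-; rest ⊤}  OUT={d:-, f:-; rest ⊤}
  B7:  IN=(all ⊤)  OUT={c:0; rest ⊤}

Merge at B6: IN[B6] = OUT[B5] = {a: ⊤, b: ⊤, c: ⊤, d: -, e: ⊤, f: -}
Applying B6's transfer function to that IN value gives OUT[B6] (row B6 above).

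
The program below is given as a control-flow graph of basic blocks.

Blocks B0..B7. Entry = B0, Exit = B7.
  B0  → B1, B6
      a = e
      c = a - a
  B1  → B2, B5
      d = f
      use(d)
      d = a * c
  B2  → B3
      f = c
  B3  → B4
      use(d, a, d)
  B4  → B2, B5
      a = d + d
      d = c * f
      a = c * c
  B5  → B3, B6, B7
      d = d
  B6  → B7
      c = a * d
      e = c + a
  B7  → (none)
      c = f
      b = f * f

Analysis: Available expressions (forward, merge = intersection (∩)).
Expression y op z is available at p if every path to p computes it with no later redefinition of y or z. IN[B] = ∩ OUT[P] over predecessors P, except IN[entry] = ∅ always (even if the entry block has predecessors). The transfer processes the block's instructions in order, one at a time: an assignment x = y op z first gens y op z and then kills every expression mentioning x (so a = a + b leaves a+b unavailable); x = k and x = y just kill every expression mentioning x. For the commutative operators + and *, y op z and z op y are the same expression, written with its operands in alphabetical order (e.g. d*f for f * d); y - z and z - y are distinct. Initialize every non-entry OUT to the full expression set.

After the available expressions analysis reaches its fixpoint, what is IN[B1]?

Per-block solution:
  B0: | IN={} | OUT={a-a}
  B1: | IN={a-a} | OUT={a*c, a-a}
  B2: | IN={} | OUT={}
  B3: | IN={} | OUT={}
  B4: | IN={} | OUT={c*c, c*f}
  B5: | IN={} | OUT={}
  B6: | IN={} | OUT={a*d, a+c}
  B7: | IN={} | OUT={f*f}

Merge at B1: IN[B1] = OUT[B0] = {a-a}

Answer: {a-a}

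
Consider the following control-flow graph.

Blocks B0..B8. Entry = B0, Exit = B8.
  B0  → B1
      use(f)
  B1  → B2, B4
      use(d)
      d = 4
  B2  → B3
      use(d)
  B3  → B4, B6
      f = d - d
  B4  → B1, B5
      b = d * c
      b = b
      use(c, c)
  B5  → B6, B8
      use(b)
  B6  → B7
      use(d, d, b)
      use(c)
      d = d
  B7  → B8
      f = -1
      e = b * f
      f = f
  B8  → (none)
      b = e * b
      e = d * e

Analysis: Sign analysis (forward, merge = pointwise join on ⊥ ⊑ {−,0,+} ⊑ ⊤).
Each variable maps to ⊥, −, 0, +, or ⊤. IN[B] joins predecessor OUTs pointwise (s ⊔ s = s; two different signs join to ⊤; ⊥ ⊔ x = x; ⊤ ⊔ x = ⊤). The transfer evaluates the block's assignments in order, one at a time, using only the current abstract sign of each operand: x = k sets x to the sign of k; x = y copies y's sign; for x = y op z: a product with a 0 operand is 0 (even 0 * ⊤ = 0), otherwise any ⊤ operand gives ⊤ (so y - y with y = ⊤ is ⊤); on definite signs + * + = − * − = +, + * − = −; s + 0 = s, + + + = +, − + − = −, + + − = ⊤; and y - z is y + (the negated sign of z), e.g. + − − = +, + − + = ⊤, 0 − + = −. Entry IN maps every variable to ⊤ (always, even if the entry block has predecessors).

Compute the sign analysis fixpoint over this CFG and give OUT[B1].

Answer: {a: ⊤, b: ⊤, c: ⊤, d: +, e: ⊤, f: ⊤}

Trace:
Per-block solution:
  B0:   IN=(all ⊤)   OUT=(all ⊤)
  B1:   IN=(all ⊤)   OUT={d:+; rest ⊤}
  B2:   IN={d:+; rest ⊤}   OUT={d:+; rest ⊤}
  B3:   IN={d:+; rest ⊤}   OUT={d:+; rest ⊤}
  B4:   IN={d:+; rest ⊤}   OUT={d:+; rest ⊤}
  B5:   IN={d:+; rest ⊤}   OUT={d:+; rest ⊤}
  B6:   IN={d:+; rest ⊤}   OUT={d:+; rest ⊤}
  B7:   IN={d:+; rest ⊤}   OUT={d:+, f:-; rest ⊤}
  B8:   IN={d:+; rest ⊤}   OUT={d:+; rest ⊤}

Merge at B1: IN[B1] = OUT[B0] ⊔ OUT[B4] = {a: ⊤, b: ⊤, c: ⊤, d: ⊤, e: ⊤, f: ⊤}
Applying B1's transfer function to that IN value gives OUT[B1] (row B1 above).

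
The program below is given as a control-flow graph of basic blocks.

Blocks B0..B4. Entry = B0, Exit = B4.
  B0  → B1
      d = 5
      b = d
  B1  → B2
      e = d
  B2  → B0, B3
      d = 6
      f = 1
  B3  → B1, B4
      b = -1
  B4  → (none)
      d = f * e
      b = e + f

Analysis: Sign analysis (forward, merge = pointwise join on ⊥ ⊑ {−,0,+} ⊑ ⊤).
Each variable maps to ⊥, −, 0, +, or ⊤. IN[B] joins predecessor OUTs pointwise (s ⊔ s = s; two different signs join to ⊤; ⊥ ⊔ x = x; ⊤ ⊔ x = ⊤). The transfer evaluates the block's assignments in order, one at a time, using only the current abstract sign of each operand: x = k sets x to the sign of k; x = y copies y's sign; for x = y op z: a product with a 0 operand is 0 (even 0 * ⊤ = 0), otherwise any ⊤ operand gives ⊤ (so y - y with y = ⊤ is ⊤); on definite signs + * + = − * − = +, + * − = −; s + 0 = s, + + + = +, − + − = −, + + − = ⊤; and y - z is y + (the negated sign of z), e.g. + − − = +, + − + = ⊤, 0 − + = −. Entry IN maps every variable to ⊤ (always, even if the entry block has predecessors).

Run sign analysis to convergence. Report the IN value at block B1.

Answer: {a: ⊤, b: ⊤, c: ⊤, d: +, e: ⊤, f: ⊤}

Trace:
Per-block solution:
  B0: | IN=(all ⊤) | OUT={b:+, d:+; rest ⊤}
  B1: | IN={d:+; rest ⊤} | OUT={d:+, e:+; rest ⊤}
  B2: | IN={d:+, e:+; rest ⊤} | OUT={d:+, e:+, f:+; rest ⊤}
  B3: | IN={d:+, e:+, f:+; rest ⊤} | OUT={b:-, d:+, e:+, f:+; rest ⊤}
  B4: | IN={b:-, d:+, e:+, f:+; rest ⊤} | OUT={b:+, d:+, e:+, f:+; rest ⊤}

Merge at B1: IN[B1] = OUT[B0] ⊔ OUT[B3] = {a: ⊤, b: ⊤, c: ⊤, d: +, e: ⊤, f: ⊤}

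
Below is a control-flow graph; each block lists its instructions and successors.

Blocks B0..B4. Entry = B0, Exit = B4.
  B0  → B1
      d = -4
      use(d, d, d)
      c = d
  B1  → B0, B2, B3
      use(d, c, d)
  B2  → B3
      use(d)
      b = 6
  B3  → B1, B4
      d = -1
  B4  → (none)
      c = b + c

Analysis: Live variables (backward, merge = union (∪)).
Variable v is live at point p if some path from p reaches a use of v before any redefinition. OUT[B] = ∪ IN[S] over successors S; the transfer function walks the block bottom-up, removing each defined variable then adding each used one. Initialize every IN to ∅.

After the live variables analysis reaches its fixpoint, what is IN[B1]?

Per-block solution:
  B0:  IN={b}  OUT={b, c, d}
  B1:  IN={b, c, d}  OUT={b, c, d}
  B2:  IN={c, d}  OUT={b, c}
  B3:  IN={b, c}  OUT={b, c, d}
  B4:  IN={b, c}  OUT={}

Merge at B1: OUT[B1] = IN[B0] ⊔ IN[B2] ⊔ IN[B3] = {b, c, d}
Applying B1's transfer function to that OUT value gives IN[B1] (row B1 above).

Answer: {b, c, d}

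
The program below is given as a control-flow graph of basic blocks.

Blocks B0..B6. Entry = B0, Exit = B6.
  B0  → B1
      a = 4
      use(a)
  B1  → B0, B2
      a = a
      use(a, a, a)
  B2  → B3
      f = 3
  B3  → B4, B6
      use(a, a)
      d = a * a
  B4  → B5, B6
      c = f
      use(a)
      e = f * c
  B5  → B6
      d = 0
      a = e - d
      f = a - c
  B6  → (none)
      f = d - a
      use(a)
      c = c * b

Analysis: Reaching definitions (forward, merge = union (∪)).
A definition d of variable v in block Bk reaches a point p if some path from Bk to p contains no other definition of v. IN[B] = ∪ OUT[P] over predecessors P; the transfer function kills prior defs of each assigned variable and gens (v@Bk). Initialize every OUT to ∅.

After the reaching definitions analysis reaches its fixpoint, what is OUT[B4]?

Answer: {a@B1, c@B4, d@B3, e@B4, f@B2}

Trace:
Per-block solution:
  B0:  IN={a@B1}  OUT={a@B0}
  B1:  IN={a@B0}  OUT={a@B1}
  B2:  IN={a@B1}  OUT={a@B1, f@B2}
  B3:  IN={a@B1, f@B2}  OUT={a@B1, d@B3, f@B2}
  B4:  IN={a@B1, d@B3, f@B2}  OUT={a@B1, c@B4, d@B3, e@B4, f@B2}
  B5:  IN={a@B1, c@B4, d@B3, e@B4, f@B2}  OUT={a@B5, c@B4, d@B5, e@B4, f@B5}
  B6:  IN={a@B1, a@B5, c@B4, d@B3, d@B5, e@B4, f@B2, f@B5}  OUT={a@B1, a@B5, c@B6, d@B3, d@B5, e@B4, f@B6}

Merge at B4: IN[B4] = OUT[B3] = {a@B1, d@B3, f@B2}
Applying B4's transfer function to that IN value gives OUT[B4] (row B4 above).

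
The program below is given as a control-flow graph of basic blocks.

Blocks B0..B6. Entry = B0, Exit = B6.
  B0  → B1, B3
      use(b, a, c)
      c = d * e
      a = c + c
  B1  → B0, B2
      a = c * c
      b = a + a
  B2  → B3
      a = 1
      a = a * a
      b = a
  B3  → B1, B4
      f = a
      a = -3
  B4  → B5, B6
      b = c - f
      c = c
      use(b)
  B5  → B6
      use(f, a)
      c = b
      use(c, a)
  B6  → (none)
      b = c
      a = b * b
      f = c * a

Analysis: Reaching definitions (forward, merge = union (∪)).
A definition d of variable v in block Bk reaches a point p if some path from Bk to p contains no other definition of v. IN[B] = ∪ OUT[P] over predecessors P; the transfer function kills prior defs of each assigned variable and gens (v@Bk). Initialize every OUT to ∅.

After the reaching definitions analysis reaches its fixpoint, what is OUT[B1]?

Answer: {a@B1, b@B1, c@B0, f@B3}

Working:
Fixpoint table:
  B0:   IN={a@B1, b@B1, c@B0, f@B3}   OUT={a@B0, b@B1, c@B0, f@B3}
  B1:   IN={a@B0, a@B3, b@B1, b@B2, c@B0, f@B3}   OUT={a@B1, b@B1, c@B0, f@B3}
  B2:   IN={a@B1, b@B1, c@B0, f@B3}   OUT={a@B2, b@B2, c@B0, f@B3}
  B3:   IN={a@B0, a@B2, b@B1, b@B2, c@B0, f@B3}   OUT={a@B3, b@B1, b@B2, c@B0, f@B3}
  B4:   IN={a@B3, b@B1, b@B2, c@B0, f@B3}   OUT={a@B3, b@B4, c@B4, f@B3}
  B5:   IN={a@B3, b@B4, c@B4, f@B3}   OUT={a@B3, b@B4, c@B5, f@B3}
  B6:   IN={a@B3, b@B4, c@B4, c@B5, f@B3}   OUT={a@B6, b@B6, c@B4, c@B5, f@B6}

Merge at B1: IN[B1] = OUT[B0] ⊔ OUT[B3] = {a@B0, a@B3, b@B1, b@B2, c@B0, f@B3}
Applying B1's transfer function to that IN value gives OUT[B1] (row B1 above).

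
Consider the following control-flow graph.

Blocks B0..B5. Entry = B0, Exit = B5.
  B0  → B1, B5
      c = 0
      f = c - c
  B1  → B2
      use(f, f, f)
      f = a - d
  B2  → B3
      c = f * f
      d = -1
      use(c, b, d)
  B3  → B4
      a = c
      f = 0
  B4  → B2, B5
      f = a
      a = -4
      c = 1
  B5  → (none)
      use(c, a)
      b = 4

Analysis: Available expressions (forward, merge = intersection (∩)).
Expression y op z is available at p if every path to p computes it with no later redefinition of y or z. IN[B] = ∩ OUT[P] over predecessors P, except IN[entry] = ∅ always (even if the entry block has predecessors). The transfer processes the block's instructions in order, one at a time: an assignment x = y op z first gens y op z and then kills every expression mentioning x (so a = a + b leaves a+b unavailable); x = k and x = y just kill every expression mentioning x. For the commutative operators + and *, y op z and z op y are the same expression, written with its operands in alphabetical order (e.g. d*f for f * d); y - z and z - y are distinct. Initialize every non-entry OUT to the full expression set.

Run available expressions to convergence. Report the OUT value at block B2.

Per-block solution:
  B0: | IN={} | OUT={c-c}
  B1: | IN={c-c} | OUT={a-d, c-c}
  B2: | IN={} | OUT={f*f}
  B3: | IN={f*f} | OUT={}
  B4: | IN={} | OUT={}
  B5: | IN={} | OUT={}

Merge at B2: IN[B2] = OUT[B1] ∩ OUT[B4] = {}
Applying B2's transfer function to that IN value gives OUT[B2] (row B2 above).

Answer: {f*f}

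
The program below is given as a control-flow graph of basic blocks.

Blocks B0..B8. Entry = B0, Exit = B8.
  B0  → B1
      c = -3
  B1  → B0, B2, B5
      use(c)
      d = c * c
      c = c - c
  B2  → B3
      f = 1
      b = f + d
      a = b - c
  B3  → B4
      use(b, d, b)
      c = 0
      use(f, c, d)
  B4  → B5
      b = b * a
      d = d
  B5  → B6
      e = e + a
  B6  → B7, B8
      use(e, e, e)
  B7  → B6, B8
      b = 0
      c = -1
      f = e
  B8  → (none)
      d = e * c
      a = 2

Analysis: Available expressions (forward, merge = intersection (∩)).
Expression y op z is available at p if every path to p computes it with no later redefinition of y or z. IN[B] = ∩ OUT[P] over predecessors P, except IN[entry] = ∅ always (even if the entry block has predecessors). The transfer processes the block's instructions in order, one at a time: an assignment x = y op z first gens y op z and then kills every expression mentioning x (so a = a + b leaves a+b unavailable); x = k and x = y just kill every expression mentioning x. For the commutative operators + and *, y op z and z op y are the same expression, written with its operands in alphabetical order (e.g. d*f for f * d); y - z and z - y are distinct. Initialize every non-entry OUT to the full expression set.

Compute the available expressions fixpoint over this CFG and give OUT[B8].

Per-block solution:
  B0:   IN={}   OUT={}
  B1:   IN={}   OUT={}
  B2:   IN={}   OUT={b-c, d+f}
  B3:   IN={b-c, d+f}   OUT={d+f}
  B4:   IN={d+f}   OUT={}
  B5:   IN={}   OUT={}
  B6:   IN={}   OUT={}
  B7:   IN={}   OUT={}
  B8:   IN={}   OUT={c*e}

Merge at B8: IN[B8] = OUT[B6] ∩ OUT[B7] = {}
Applying B8's transfer function to that IN value gives OUT[B8] (row B8 above).

Answer: {c*e}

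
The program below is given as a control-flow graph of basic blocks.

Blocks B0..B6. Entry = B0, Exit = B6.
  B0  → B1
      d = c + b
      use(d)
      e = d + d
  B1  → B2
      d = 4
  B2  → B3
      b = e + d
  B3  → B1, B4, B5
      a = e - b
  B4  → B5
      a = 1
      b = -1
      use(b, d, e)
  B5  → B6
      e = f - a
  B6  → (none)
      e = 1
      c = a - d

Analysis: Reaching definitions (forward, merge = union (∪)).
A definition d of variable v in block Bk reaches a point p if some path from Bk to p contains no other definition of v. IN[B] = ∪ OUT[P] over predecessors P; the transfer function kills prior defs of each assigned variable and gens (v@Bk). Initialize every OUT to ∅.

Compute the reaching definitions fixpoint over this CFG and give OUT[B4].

Per-block solution:
  B0:  IN={}  OUT={d@B0, e@B0}
  B1:  IN={a@B3, b@B2, d@B0, d@B1, e@B0}  OUT={a@B3, b@B2, d@B1, e@B0}
  B2:  IN={a@B3, b@B2, d@B1, e@B0}  OUT={a@B3, b@B2, d@B1, e@B0}
  B3:  IN={a@B3, b@B2, d@B1, e@B0}  OUT={a@B3, b@B2, d@B1, e@B0}
  B4:  IN={a@B3, b@B2, d@B1, e@B0}  OUT={a@B4, b@B4, d@B1, e@B0}
  B5:  IN={a@B3, a@B4, b@B2, b@B4, d@B1, e@B0}  OUT={a@B3, a@B4, b@B2, b@B4, d@B1, e@B5}
  B6:  IN={a@B3, a@B4, b@B2, b@B4, d@B1, e@B5}  OUT={a@B3, a@B4, b@B2, b@B4, c@B6, d@B1, e@B6}

Merge at B4: IN[B4] = OUT[B3] = {a@B3, b@B2, d@B1, e@B0}
Applying B4's transfer function to that IN value gives OUT[B4] (row B4 above).

Answer: {a@B4, b@B4, d@B1, e@B0}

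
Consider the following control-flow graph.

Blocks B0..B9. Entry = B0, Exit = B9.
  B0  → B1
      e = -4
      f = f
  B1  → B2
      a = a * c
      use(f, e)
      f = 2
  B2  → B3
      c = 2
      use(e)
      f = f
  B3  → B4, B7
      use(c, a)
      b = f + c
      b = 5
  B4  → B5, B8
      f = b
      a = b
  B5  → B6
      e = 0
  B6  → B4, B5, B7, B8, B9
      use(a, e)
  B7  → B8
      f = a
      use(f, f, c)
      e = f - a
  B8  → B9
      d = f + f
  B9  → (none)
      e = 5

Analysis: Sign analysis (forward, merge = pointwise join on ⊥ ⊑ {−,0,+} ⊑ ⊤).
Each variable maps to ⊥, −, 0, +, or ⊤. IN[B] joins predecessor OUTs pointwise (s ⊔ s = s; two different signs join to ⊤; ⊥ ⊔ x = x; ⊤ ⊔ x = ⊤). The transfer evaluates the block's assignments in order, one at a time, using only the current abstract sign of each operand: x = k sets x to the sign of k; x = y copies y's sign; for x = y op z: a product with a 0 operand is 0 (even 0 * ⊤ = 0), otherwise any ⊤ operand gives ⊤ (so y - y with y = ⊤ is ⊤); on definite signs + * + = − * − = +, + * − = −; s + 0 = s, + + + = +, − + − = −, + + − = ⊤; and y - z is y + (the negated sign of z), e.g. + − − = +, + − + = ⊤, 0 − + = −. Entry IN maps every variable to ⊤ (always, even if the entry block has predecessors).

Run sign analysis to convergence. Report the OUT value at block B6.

Answer: {a: +, b: +, c: +, d: ⊤, e: 0, f: +}

Trace:
Per-block solution:
  B0:   IN=(all ⊤)   OUT={e:-; rest ⊤}
  B1:   IN={e:-; rest ⊤}   OUT={e:-, f:+; rest ⊤}
  B2:   IN={e:-, f:+; rest ⊤}   OUT={c:+, e:-, f:+; rest ⊤}
  B3:   IN={c:+, e:-, f:+; rest ⊤}   OUT={b:+, c:+, e:-, f:+; rest ⊤}
  B4:   IN={b:+, c:+, f:+; rest ⊤}   OUT={a:+, b:+, c:+, f:+; rest ⊤}
  B5:   IN={a:+, b:+, c:+, f:+; rest ⊤}   OUT={a:+, b:+, c:+, e:0, f:+; rest ⊤}
  B6:   IN={a:+, b:+, c:+, e:0, f:+; rest ⊤}   OUT={a:+, b:+, c:+, e:0, f:+; rest ⊤}
  B7:   IN={b:+, c:+, f:+; rest ⊤}   OUT={b:+, c:+; rest ⊤}
  B8:   IN={b:+, c:+; rest ⊤}   OUT={b:+, c:+; rest ⊤}
  B9:   IN={b:+, c:+; rest ⊤}   OUT={b:+, c:+, e:+; rest ⊤}

Merge at B6: IN[B6] = OUT[B5] = {a: +, b: +, c: +, d: ⊤, e: 0, f: +}
Applying B6's transfer function to that IN value gives OUT[B6] (row B6 above).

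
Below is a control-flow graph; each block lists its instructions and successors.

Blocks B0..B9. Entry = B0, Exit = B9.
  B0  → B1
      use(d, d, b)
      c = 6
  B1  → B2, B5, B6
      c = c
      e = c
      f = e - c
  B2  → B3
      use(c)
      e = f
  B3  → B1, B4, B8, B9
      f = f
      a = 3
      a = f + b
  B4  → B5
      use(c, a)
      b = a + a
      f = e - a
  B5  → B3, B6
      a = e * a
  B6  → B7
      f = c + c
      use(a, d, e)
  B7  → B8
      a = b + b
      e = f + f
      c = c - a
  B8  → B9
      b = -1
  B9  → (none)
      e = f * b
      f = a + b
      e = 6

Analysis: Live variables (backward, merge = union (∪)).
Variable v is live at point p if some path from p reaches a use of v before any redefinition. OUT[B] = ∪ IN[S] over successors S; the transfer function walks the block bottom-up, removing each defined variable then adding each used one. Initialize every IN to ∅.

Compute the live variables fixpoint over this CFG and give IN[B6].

Answer: {a, b, c, d, e}

Working:
Fixpoint table:
  B0: | IN={a, b, d} | OUT={a, b, c, d}
  B1: | IN={a, b, c, d} | OUT={a, b, c, d, e, f}
  B2: | IN={b, c, d, f} | OUT={b, c, d, e, f}
  B3: | IN={b, c, d, e, f} | OUT={a, b, c, d, e, f}
  B4: | IN={a, c, d, e} | OUT={a, b, c, d, e, f}
  B5: | IN={a, b, c, d, e, f} | OUT={a, b, c, d, e, f}
  B6: | IN={a, b, c, d, e} | OUT={b, c, f}
  B7: | IN={b, c, f} | OUT={a, f}
  B8: | IN={a, f} | OUT={a, b, f}
  B9: | IN={a, b, f} | OUT={}

Merge at B6: OUT[B6] = IN[B7] = {b, c, f}
Applying B6's transfer function to that OUT value gives IN[B6] (row B6 above).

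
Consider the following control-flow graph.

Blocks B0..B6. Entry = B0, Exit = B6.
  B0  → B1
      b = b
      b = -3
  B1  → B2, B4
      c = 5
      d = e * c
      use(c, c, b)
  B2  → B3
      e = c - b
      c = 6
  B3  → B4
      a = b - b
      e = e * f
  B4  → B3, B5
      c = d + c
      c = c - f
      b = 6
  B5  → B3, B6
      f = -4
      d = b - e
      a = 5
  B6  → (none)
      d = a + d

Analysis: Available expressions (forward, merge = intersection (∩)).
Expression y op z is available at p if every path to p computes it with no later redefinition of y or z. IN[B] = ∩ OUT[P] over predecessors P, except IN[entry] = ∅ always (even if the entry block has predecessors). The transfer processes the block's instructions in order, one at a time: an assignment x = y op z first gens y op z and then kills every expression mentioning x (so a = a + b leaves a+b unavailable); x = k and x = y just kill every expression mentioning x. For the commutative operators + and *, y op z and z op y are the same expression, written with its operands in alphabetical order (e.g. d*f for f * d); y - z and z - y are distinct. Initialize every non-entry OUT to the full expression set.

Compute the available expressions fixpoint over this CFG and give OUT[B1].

Fixpoint table:
  B0: | IN={} | OUT={}
  B1: | IN={} | OUT={c*e}
  B2: | IN={c*e} | OUT={}
  B3: | IN={} | OUT={b-b}
  B4: | IN={} | OUT={}
  B5: | IN={} | OUT={b-e}
  B6: | IN={b-e} | OUT={b-e}

Merge at B1: IN[B1] = OUT[B0] = {}
Applying B1's transfer function to that IN value gives OUT[B1] (row B1 above).

Answer: {c*e}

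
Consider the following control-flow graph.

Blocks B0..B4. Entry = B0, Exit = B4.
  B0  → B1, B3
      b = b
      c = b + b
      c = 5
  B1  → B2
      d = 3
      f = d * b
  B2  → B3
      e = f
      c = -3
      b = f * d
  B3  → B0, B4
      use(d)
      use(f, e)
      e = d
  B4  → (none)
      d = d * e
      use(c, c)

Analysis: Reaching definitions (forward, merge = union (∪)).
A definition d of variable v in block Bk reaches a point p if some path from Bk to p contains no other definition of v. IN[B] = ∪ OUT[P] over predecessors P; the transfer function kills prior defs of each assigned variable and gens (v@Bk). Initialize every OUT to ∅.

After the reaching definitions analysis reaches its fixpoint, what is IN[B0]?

Answer: {b@B0, b@B2, c@B0, c@B2, d@B1, e@B3, f@B1}

Trace:
Fixpoint table:
  B0:  IN={b@B0, b@B2, c@B0, c@B2, d@B1, e@B3, f@B1}  OUT={b@B0, c@B0, d@B1, e@B3, f@B1}
  B1:  IN={b@B0, c@B0, d@B1, e@B3, f@B1}  OUT={b@B0, c@B0, d@B1, e@B3, f@B1}
  B2:  IN={b@B0, c@B0, d@B1, e@B3, f@B1}  OUT={b@B2, c@B2, d@B1, e@B2, f@B1}
  B3:  IN={b@B0, b@B2, c@B0, c@B2, d@B1, e@B2, e@B3, f@B1}  OUT={b@B0, b@B2, c@B0, c@B2, d@B1, e@B3, f@B1}
  B4:  IN={b@B0, b@B2, c@B0, c@B2, d@B1, e@B3, f@B1}  OUT={b@B0, b@B2, c@B0, c@B2, d@B4, e@B3, f@B1}

Merge at B0 (entry node, so the boundary value {} is joined with the incoming edge(s)): IN[B0] = {} ⊔ OUT[B3] = {b@B0, b@B2, c@B0, c@B2, d@B1, e@B3, f@B1}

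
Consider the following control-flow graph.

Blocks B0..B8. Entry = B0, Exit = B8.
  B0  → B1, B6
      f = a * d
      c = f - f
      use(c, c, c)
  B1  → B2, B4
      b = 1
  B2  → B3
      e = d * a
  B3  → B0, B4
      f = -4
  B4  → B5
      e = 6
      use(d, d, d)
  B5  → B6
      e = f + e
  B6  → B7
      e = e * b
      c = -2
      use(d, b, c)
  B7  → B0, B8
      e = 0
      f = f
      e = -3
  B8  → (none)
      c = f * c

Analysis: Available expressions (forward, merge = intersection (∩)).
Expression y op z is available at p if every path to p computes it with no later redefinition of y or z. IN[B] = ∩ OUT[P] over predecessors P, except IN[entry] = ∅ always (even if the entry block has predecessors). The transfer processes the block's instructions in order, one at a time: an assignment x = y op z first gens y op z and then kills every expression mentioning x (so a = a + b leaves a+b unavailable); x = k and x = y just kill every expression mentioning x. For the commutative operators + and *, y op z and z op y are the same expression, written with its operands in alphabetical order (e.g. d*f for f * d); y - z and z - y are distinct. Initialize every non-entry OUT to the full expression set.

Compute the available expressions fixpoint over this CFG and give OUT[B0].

Per-block solution:
  B0:  IN={}  OUT={a*d, f-f}
  B1:  IN={a*d, f-f}  OUT={a*d, f-f}
  B2:  IN={a*d, f-f}  OUT={a*d, f-f}
  B3:  IN={a*d, f-f}  OUT={a*d}
  B4:  IN={a*d}  OUT={a*d}
  B5:  IN={a*d}  OUT={a*d}
  B6:  IN={a*d}  OUT={a*d}
  B7:  IN={a*d}  OUT={a*d}
  B8:  IN={a*d}  OUT={a*d}

Merge at B0 (entry node, so the boundary value {} is joined with the incoming edge(s)): IN[B0] = {} ∩ OUT[B3] ∩ OUT[B7] = {}
Applying B0's transfer function to that IN value gives OUT[B0] (row B0 above).

Answer: {a*d, f-f}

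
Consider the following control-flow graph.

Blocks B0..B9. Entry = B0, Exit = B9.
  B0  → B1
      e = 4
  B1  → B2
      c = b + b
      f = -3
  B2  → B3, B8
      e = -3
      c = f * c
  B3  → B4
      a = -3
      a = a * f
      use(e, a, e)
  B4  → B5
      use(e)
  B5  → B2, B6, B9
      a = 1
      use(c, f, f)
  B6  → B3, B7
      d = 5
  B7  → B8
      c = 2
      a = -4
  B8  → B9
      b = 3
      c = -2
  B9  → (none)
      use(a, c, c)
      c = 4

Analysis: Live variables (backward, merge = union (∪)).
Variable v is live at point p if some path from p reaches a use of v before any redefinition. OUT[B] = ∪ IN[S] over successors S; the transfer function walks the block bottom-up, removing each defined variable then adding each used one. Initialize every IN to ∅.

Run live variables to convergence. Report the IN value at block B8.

Answer: {a}

Working:
Converged values:
  B0:   IN={a, b}   OUT={a, b}
  B1:   IN={a, b}   OUT={a, c, f}
  B2:   IN={a, c, f}   OUT={a, c, e, f}
  B3:   IN={c, e, f}   OUT={c, e, f}
  B4:   IN={c, e, f}   OUT={c, e, f}
  B5:   IN={c, e, f}   OUT={a, c, e, f}
  B6:   IN={c, e, f}   OUT={c, e, f}
  B7:   IN={}   OUT={a}
  B8:   IN={a}   OUT={a, c}
  B9:   IN={a, c}   OUT={}

Merge at B8: OUT[B8] = IN[B9] = {a, c}
Applying B8's transfer function to that OUT value gives IN[B8] (row B8 above).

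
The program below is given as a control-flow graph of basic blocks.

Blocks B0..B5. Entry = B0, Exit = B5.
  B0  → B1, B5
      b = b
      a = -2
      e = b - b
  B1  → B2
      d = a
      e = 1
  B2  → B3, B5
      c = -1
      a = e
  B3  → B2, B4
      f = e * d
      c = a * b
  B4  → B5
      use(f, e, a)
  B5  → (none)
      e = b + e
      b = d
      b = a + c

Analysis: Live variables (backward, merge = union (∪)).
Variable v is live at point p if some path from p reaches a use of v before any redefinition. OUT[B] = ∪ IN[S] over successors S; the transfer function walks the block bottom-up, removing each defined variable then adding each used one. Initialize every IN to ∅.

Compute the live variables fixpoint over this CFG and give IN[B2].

Per-block solution:
  B0:  IN={b, c, d}  OUT={a, b, c, d, e}
  B1:  IN={a, b}  OUT={b, d, e}
  B2:  IN={b, d, e}  OUT={a, b, c, d, e}
  B3:  IN={a, b, d, e}  OUT={a, b, c, d, e, f}
  B4:  IN={a, b, c, d, e, f}  OUT={a, b, c, d, e}
  B5:  IN={a, b, c, d, e}  OUT={}

Merge at B2: OUT[B2] = IN[B3] ⊔ IN[B5] = {a, b, c, d, e}
Applying B2's transfer function to that OUT value gives IN[B2] (row B2 above).

Answer: {b, d, e}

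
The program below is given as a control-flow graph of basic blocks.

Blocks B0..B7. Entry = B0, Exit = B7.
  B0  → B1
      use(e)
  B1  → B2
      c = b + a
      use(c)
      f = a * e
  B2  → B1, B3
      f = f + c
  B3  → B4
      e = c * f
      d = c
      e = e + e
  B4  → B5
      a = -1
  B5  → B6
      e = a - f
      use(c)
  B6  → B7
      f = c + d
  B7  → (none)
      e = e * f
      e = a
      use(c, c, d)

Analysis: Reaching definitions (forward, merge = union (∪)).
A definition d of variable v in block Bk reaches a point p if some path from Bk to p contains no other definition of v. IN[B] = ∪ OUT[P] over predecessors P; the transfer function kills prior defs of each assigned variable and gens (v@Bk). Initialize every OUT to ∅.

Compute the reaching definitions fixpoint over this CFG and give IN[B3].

Fixpoint table:
  B0:   IN={}   OUT={}
  B1:   IN={c@B1, f@B2}   OUT={c@B1, f@B1}
  B2:   IN={c@B1, f@B1}   OUT={c@B1, f@B2}
  B3:   IN={c@B1, f@B2}   OUT={c@B1, d@B3, e@B3, f@B2}
  B4:   IN={c@B1, d@B3, e@B3, f@B2}   OUT={a@B4, c@B1, d@B3, e@B3, f@B2}
  B5:   IN={a@B4, c@B1, d@B3, e@B3, f@B2}   OUT={a@B4, c@B1, d@B3, e@B5, f@B2}
  B6:   IN={a@B4, c@B1, d@B3, e@B5, f@B2}   OUT={a@B4, c@B1, d@B3, e@B5, f@B6}
  B7:   IN={a@B4, c@B1, d@B3, e@B5, f@B6}   OUT={a@B4, c@B1, d@B3, e@B7, f@B6}

Merge at B3: IN[B3] = OUT[B2] = {c@B1, f@B2}

Answer: {c@B1, f@B2}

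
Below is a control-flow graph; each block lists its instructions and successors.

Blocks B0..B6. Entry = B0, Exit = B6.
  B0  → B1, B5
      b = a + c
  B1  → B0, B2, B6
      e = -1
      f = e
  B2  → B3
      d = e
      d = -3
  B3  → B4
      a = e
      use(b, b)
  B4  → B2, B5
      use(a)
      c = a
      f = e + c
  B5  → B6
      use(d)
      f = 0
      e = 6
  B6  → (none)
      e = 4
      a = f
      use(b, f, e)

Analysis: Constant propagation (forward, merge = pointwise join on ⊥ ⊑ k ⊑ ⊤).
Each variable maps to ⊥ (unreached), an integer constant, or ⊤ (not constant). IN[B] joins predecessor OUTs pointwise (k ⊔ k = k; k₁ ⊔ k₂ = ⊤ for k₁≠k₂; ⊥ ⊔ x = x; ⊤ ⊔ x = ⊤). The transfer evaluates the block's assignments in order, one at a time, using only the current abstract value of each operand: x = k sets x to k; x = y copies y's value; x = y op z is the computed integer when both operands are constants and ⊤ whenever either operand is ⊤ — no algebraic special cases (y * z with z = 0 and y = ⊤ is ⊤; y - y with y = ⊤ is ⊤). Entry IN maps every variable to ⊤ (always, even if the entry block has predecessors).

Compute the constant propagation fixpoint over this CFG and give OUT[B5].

Answer: {a: ⊤, b: ⊤, c: ⊤, d: ⊤, e: 6, f: 0}

Trace:
Fixpoint table:
  B0:  IN=(all ⊤)  OUT=(all ⊤)
  B1:  IN=(all ⊤)  OUT={e:-1, f:-1; rest ⊤}
  B2:  IN={e:-1; rest ⊤}  OUT={d:-3, e:-1; rest ⊤}
  B3:  IN={d:-3, e:-1; rest ⊤}  OUT={a:-1, d:-3, e:-1; rest ⊤}
  B4:  IN={a:-1, d:-3, e:-1; rest ⊤}  OUT={a:-1, c:-1, d:-3, e:-1, f:-2; rest ⊤}
  B5:  IN=(all ⊤)  OUT={e:6, f:0; rest ⊤}
  B6:  IN=(all ⊤)  OUT={e:4; rest ⊤}

Merge at B5: IN[B5] = OUT[B0] ⊔ OUT[B4] = {a: ⊤, b: ⊤, c: ⊤, d: ⊤, e: ⊤, f: ⊤}
Applying B5's transfer function to that IN value gives OUT[B5] (row B5 above).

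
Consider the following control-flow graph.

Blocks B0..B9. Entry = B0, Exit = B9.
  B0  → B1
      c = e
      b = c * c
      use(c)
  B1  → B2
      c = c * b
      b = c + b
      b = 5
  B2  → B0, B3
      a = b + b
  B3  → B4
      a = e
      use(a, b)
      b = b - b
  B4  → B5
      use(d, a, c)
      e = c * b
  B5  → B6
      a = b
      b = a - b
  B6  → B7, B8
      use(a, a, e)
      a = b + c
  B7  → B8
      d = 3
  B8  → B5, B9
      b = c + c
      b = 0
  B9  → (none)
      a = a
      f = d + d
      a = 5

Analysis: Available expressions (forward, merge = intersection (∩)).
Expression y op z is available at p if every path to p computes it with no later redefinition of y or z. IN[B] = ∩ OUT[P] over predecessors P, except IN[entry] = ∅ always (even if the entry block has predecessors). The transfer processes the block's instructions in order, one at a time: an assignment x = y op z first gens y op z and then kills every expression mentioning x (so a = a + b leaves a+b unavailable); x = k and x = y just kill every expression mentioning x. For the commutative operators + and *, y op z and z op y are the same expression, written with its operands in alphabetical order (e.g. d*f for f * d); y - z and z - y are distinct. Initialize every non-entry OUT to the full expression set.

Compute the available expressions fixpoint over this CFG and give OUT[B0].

Per-block solution:
  B0:   IN={}   OUT={c*c}
  B1:   IN={c*c}   OUT={}
  B2:   IN={}   OUT={b+b}
  B3:   IN={b+b}   OUT={}
  B4:   IN={}   OUT={b*c}
  B5:   IN={}   OUT={}
  B6:   IN={}   OUT={b+c}
  B7:   IN={b+c}   OUT={b+c}
  B8:   IN={b+c}   OUT={c+c}
  B9:   IN={c+c}   OUT={c+c, d+d}

Merge at B0 (entry node, so the boundary value {} is joined with the incoming edge(s)): IN[B0] = {} ∩ OUT[B2] = {}
Applying B0's transfer function to that IN value gives OUT[B0] (row B0 above).

Answer: {c*c}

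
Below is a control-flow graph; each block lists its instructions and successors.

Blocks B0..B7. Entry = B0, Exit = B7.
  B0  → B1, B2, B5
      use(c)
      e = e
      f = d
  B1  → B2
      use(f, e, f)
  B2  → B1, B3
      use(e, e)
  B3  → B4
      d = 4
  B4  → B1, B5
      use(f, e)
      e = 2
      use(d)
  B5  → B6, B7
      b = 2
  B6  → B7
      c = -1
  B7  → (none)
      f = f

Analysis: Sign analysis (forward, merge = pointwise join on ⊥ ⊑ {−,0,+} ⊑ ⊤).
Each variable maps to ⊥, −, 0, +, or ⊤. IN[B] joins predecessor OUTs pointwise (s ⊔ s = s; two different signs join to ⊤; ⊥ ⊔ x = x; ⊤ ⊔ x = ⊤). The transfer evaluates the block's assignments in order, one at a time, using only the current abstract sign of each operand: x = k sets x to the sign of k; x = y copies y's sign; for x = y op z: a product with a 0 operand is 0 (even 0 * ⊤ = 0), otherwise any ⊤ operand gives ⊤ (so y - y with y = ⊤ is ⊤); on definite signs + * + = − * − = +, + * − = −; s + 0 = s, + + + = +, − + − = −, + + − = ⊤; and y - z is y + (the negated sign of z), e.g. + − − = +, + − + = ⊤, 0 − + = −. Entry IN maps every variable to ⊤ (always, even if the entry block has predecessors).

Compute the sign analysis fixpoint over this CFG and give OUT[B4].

Answer: {a: ⊤, b: ⊤, c: ⊤, d: +, e: +, f: ⊤}

Derivation:
Per-block solution:
  B0:   IN=(all ⊤)   OUT=(all ⊤)
  B1:   IN=(all ⊤)   OUT=(all ⊤)
  B2:   IN=(all ⊤)   OUT=(all ⊤)
  B3:   IN=(all ⊤)   OUT={d:+; rest ⊤}
  B4:   IN={d:+; rest ⊤}   OUT={d:+, e:+; rest ⊤}
  B5:   IN=(all ⊤)   OUT={b:+; rest ⊤}
  B6:   IN={b:+; rest ⊤}   OUT={b:+, c:-; rest ⊤}
  B7:   IN={b:+; rest ⊤}   OUT={b:+; rest ⊤}

Merge at B4: IN[B4] = OUT[B3] = {a: ⊤, b: ⊤, c: ⊤, d: +, e: ⊤, f: ⊤}
Applying B4's transfer function to that IN value gives OUT[B4] (row B4 above).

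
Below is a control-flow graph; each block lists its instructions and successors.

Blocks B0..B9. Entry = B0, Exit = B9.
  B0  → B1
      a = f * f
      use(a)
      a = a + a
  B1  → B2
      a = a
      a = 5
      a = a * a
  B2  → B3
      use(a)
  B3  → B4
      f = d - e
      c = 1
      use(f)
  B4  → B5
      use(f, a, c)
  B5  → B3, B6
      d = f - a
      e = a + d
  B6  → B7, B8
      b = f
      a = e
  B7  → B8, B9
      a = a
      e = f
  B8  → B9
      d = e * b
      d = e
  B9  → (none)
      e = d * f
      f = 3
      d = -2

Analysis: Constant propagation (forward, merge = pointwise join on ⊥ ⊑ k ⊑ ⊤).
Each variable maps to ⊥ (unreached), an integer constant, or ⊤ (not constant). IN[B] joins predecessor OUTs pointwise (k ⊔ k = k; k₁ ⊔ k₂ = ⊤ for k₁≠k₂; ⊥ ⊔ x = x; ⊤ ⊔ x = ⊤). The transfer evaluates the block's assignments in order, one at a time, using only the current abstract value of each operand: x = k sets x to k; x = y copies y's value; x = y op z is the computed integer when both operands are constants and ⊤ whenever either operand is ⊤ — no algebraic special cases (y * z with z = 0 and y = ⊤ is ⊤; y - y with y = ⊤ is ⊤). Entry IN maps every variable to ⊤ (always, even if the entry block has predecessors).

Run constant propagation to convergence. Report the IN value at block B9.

Answer: {a: ⊤, b: ⊤, c: 1, d: ⊤, e: ⊤, f: ⊤}

Derivation:
Converged values:
  B0:   IN=(all ⊤)   OUT=(all ⊤)
  B1:   IN=(all ⊤)   OUT={a:25; rest ⊤}
  B2:   IN={a:25; rest ⊤}   OUT={a:25; rest ⊤}
  B3:   IN={a:25; rest ⊤}   OUT={a:25, c:1; rest ⊤}
  B4:   IN={a:25, c:1; rest ⊤}   OUT={a:25, c:1; rest ⊤}
  B5:   IN={a:25, c:1; rest ⊤}   OUT={a:25, c:1; rest ⊤}
  B6:   IN={a:25, c:1; rest ⊤}   OUT={c:1; rest ⊤}
  B7:   IN={c:1; rest ⊤}   OUT={c:1; rest ⊤}
  B8:   IN={c:1; rest ⊤}   OUT={c:1; rest ⊤}
  B9:   IN={c:1; rest ⊤}   OUT={c:1, d:-2, f:3; rest ⊤}

Merge at B9: IN[B9] = OUT[B7] ⊔ OUT[B8] = {a: ⊤, b: ⊤, c: 1, d: ⊤, e: ⊤, f: ⊤}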